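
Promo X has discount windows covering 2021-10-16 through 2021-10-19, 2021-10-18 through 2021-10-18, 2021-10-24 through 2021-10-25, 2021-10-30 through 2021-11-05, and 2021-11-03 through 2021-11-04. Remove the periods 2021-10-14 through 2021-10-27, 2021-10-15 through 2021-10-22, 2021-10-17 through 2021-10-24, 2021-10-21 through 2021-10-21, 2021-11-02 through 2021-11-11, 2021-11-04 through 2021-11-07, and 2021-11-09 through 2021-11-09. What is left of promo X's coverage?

First set merges to 2021-10-16 through 2021-10-19, 2021-10-24 through 2021-10-25, 2021-10-30 through 2021-11-05.
Second set merges to 2021-10-14 through 2021-10-27, 2021-11-02 through 2021-11-11.
2021-10-16 through 2021-10-19 lies entirely inside B → drops out.
2021-10-24 through 2021-10-25 lies entirely inside B → drops out.
2021-10-30 through 2021-11-05 with B removed leaves 2021-10-30 through 2021-11-01.

2021-10-30 through 2021-11-01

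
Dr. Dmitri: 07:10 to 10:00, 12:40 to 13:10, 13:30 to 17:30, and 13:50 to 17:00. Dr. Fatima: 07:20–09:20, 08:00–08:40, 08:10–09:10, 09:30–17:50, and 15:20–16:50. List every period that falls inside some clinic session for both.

07:20–09:20, 09:30–10:00, 12:40–13:10, 13:30–17:30

A, merged: 07:10–10:00, 12:40–13:10, 13:30–17:30.
B, merged: 07:20–09:20, 09:30–17:50.
07:10–10:00 meets the second set on 07:20–09:20, 09:30–10:00.
12:40–13:10 meets the second set on 12:40–13:10.
13:30–17:30 meets the second set on 13:30–17:30.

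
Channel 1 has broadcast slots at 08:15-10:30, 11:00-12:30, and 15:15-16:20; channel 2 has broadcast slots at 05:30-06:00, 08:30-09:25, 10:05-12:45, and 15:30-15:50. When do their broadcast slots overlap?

08:30-09:25, 10:05-10:30, 11:00-12:30, 15:30-15:50

08:15-10:30 overlaps B on 08:30-09:25, 10:05-10:30.
11:00-12:30 overlaps B on 11:00-12:30.
15:15-16:20 overlaps B on 15:30-15:50.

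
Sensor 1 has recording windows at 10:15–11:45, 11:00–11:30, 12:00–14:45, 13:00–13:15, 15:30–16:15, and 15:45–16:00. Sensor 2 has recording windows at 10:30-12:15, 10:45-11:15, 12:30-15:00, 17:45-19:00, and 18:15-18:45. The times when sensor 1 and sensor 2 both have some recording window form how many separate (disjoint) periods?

Merge the first list: 10:15-11:45, 12:00-14:45, 15:30-16:15.
Merge the second list: 10:30-12:15, 12:30-15:00, 17:45-19:00.
A ∩ B = 10:30-11:45, 12:00-12:15, 12:30-14:45.
That is 3 disjoint pieces.

3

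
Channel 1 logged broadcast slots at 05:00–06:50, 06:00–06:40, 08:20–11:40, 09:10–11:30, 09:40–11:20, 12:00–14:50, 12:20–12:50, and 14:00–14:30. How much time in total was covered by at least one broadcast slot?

8 h

Merged: 05:00–06:50, 08:20–11:40, 12:00–14:50.
Lengths: 1 h 50 min + 3 h 20 min + 2 h 50 min = 8 h.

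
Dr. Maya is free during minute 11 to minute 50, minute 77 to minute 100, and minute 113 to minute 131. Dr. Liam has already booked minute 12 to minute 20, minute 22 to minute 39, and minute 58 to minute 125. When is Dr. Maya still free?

minute 11 to minute 50 minus B → minute 11 to minute 12, minute 20 to minute 22, minute 39 to minute 50.
minute 77 to minute 100: fully covered by B → removed.
minute 113 to minute 131 minus B → minute 125 to minute 131.

minute 11 to minute 12, minute 20 to minute 22, minute 39 to minute 50, minute 125 to minute 131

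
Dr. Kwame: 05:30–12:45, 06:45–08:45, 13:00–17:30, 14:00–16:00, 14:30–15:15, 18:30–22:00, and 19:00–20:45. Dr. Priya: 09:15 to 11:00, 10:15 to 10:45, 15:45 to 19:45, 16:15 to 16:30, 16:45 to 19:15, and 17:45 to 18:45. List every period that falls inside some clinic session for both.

09:15-11:00, 15:45-17:30, 18:30-19:45

A, merged: 05:30-12:45, 13:00-17:30, 18:30-22:00.
B, merged: 09:15-11:00, 15:45-19:45.
05:30-12:45 ∩ B → 09:15-11:00.
13:00-17:30 ∩ B → 15:45-17:30.
18:30-22:00 ∩ B → 18:30-19:45.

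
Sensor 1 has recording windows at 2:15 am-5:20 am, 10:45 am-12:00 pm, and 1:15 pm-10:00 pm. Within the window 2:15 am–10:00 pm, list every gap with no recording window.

Covered (merged): 2:15 am–5:20 am, 10:45 am–12:00 pm, 1:15 pm–10:00 pm.
Complement within 2:15 am–10:00 pm: 5:20 am–10:45 am, 12:00 pm–1:15 pm.

5:20 am–10:45 am, 12:00 pm–1:15 pm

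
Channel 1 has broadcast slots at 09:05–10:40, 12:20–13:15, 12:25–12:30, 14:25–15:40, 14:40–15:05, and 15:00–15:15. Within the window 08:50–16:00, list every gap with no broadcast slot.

08:50–09:05, 10:40–12:20, 13:15–14:25, 15:40–16:00

After merging, the occupied span is 09:05–10:40, 12:20–13:15, 14:25–15:40.
Uncovered inside 08:50–16:00: 08:50–09:05, 10:40–12:20, 13:15–14:25, 15:40–16:00.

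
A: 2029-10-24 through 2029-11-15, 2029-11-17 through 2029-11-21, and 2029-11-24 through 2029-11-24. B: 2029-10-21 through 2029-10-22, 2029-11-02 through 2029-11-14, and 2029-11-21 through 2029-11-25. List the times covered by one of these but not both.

2029-10-21 through 2029-10-22, 2029-10-24 through 2029-11-01, 2029-11-15 through 2029-11-15, 2029-11-17 through 2029-11-20, 2029-11-22 through 2029-11-23, 2029-11-25 through 2029-11-25

Only in the first: 2029-10-24 through 2029-11-01, 2029-11-15 through 2029-11-15, 2029-11-17 through 2029-11-20.
Only in the second: 2029-10-21 through 2029-10-22, 2029-11-22 through 2029-11-23, 2029-11-25 through 2029-11-25.
Together these are the periods covered by exactly one.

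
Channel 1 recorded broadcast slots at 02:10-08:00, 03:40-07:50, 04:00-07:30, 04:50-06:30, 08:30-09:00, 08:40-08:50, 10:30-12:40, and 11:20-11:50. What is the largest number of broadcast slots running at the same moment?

Sweep endpoints in order; track running count of active intervals.
Peak of 4 reached at 04:50.

4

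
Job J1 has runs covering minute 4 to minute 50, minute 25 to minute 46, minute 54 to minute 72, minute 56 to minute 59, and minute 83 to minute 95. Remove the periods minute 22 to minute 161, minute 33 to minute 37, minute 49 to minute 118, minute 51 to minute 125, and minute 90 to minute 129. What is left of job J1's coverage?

minute 4 to minute 22

A, merged: minute 4 to minute 50, minute 54 to minute 72, minute 83 to minute 95.
B, merged: minute 22 to minute 161.
minute 4 to minute 50 with B removed leaves minute 4 to minute 22.
minute 54 to minute 72 lies entirely inside B → drops out.
minute 83 to minute 95 lies entirely inside B → drops out.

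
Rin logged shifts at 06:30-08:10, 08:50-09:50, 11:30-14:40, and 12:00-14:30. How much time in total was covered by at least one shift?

5 h 50 min

Merged: 06:30-08:10, 08:50-09:50, 11:30-14:40.
Lengths: 1 h 40 min + 1 h + 3 h 10 min = 5 h 50 min.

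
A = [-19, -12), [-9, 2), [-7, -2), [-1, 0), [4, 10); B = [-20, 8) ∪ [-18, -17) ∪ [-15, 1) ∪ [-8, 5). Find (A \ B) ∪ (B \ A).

[-20, -19) ∪ [-12, -9) ∪ [2, 4) ∪ [8, 10)

A, merged: [-19, -12), [-9, 2), [4, 10).
B, merged: [-20, 8).
Only in the first: [8, 10).
Only in the second: [-20, -19), [-12, -9), [2, 4).
Together these are the periods covered by exactly one.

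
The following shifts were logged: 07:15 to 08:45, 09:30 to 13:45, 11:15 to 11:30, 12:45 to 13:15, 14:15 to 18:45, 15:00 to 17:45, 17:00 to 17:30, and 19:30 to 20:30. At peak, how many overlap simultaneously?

3

Walk the sorted start/end points keeping a running depth.
The depth first hits 3 at 17:00.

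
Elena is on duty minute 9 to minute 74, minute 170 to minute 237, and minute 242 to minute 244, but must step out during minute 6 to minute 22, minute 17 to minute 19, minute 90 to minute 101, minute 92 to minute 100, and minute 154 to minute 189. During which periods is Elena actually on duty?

Second set merges to minute 6 to minute 22, minute 90 to minute 101, minute 154 to minute 189.
minute 9 to minute 74 minus B → minute 22 to minute 74.
minute 170 to minute 237 minus B → minute 189 to minute 237.
minute 242 to minute 244: no B overlap → unchanged.

minute 22 to minute 74, minute 189 to minute 237, minute 242 to minute 244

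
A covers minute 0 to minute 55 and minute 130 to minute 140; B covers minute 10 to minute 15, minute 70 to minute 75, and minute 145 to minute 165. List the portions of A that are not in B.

minute 0 to minute 10, minute 15 to minute 55, minute 130 to minute 140

minute 0 to minute 55 \ B = minute 0 to minute 10, minute 15 to minute 55.
minute 130 to minute 140: nothing removed.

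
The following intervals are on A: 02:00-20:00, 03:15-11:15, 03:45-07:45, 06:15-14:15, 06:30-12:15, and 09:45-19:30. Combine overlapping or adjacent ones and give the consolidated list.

03:15–11:15 overlaps/touches 02:00–20:00 → extend to 02:00–20:00.
03:45–07:45 overlaps/touches 02:00–20:00 → extend to 02:00–20:00.
06:15–14:15 overlaps/touches 02:00–20:00 → extend to 02:00–20:00.
06:30–12:15 overlaps/touches 02:00–20:00 → extend to 02:00–20:00.
09:45–19:30 overlaps/touches 02:00–20:00 → extend to 02:00–20:00.

02:00–20:00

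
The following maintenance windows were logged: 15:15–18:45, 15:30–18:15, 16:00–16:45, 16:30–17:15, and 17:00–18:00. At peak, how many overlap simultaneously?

4

Walk the sorted start/end points keeping a running depth.
The depth first hits 4 at 16:30.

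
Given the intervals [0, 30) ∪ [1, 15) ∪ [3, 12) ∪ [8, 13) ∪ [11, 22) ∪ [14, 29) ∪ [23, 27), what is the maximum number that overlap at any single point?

At 11, 5 of the intervals are simultaneously active.
No point has more.

5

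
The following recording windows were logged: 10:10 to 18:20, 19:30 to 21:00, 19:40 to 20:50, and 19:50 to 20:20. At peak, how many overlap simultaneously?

Walk the sorted start/end points keeping a running depth.
The depth first hits 3 at 19:50.

3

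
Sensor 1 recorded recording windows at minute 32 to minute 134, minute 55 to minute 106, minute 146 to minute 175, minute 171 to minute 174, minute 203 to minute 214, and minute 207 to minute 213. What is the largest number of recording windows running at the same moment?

2

Walk the sorted start/end points keeping a running depth.
The depth first hits 2 at minute 55.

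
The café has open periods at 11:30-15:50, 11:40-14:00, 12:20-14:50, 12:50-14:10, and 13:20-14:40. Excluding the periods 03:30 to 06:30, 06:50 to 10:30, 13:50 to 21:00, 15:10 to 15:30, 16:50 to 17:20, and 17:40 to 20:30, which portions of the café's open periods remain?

11:30–13:50

A, merged: 11:30–15:50.
B, merged: 03:30–06:30, 06:50–10:30, 13:50–21:00.
11:30–15:50 minus B → 11:30–13:50.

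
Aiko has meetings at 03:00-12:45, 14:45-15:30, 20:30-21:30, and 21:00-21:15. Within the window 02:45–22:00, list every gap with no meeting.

02:45-03:00, 12:45-14:45, 15:30-20:30, 21:30-22:00

The merged coverage is 03:00-12:45, 14:45-15:30, 20:30-21:30.
Complement within 02:45-22:00: 02:45-03:00, 12:45-14:45, 15:30-20:30, 21:30-22:00.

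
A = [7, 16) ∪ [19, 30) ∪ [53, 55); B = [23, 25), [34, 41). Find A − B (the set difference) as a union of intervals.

[7, 16) ∪ [19, 23) ∪ [25, 30) ∪ [53, 55)

[7, 16): no B overlap → unchanged.
[19, 30) minus B → [19, 23), [25, 30).
[53, 55): no B overlap → unchanged.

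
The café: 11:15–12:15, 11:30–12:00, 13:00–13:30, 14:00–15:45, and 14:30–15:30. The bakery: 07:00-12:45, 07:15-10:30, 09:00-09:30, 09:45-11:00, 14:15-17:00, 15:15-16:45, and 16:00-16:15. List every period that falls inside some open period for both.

11:15-12:15, 14:15-15:45

Merge the first list: 11:15-12:15, 13:00-13:30, 14:00-15:45.
Merge the second list: 07:00-12:45, 14:15-17:00.
11:15-12:15 meets the second set on 11:15-12:15.
13:00-13:30: no overlap with the second set.
14:00-15:45 meets the second set on 14:15-15:45.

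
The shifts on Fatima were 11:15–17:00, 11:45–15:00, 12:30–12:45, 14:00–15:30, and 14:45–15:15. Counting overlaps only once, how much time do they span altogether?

5 h 45 min

Merged: 11:15-17:00.
Length: 5 h 45 min.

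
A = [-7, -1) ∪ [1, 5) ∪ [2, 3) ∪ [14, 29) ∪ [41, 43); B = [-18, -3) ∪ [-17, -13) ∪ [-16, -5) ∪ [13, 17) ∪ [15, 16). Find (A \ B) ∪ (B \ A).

Merge the first list: [-7, -1), [1, 5), [14, 29), [41, 43).
Merge the second list: [-18, -3), [13, 17).
Only in the first: [-3, -1), [1, 5), [17, 29), [41, 43).
Only in the second: [-18, -7), [13, 14).
Together these are the periods covered by exactly one.

[-18, -7) ∪ [-3, -1) ∪ [1, 5) ∪ [13, 14) ∪ [17, 29) ∪ [41, 43)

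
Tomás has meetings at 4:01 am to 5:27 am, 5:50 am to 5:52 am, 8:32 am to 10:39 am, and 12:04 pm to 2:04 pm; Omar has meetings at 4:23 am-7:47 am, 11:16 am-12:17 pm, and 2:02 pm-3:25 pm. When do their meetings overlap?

4:01 am-5:27 am meets the second set on 4:23 am-5:27 am.
5:50 am-5:52 am meets the second set on 5:50 am-5:52 am.
8:32 am-10:39 am: no overlap with the second set.
12:04 pm-2:04 pm meets the second set on 12:04 pm-12:17 pm, 2:02 pm-2:04 pm.

4:23 am-5:27 am, 5:50 am-5:52 am, 12:04 pm-12:17 pm, 2:02 pm-2:04 pm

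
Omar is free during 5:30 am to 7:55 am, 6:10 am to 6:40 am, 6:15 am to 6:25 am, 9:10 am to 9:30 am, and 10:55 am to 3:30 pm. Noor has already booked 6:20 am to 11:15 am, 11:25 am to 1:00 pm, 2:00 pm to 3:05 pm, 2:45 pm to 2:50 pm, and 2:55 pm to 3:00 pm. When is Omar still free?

First set merges to 5:30 am-7:55 am, 9:10 am-9:30 am, 10:55 am-3:30 pm.
Second set merges to 6:20 am-11:15 am, 11:25 am-1:00 pm, 2:00 pm-3:05 pm.
5:30 am-7:55 am \ B = 5:30 am-6:20 am.
9:10 am-9:30 am: entirely removed.
10:55 am-3:30 pm \ B = 11:15 am-11:25 am, 1:00 pm-2:00 pm, 3:05 pm-3:30 pm.

5:30 am-6:20 am, 11:15 am-11:25 am, 1:00 pm-2:00 pm, 3:05 pm-3:30 pm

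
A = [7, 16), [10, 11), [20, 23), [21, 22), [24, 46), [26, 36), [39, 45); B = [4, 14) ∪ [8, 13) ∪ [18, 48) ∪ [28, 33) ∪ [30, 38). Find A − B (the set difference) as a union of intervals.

[14, 16)

First set merges to [7, 16), [20, 23), [24, 46).
Second set merges to [4, 14), [18, 48).
[7, 16) minus B → [14, 16).
[20, 23): fully covered by B → removed.
[24, 46): fully covered by B → removed.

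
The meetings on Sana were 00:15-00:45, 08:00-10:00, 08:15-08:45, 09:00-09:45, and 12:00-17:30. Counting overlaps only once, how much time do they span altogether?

8 h

Merged: 00:15–00:45, 08:00–10:00, 12:00–17:30.
Lengths: 30 min + 2 h + 5 h 30 min = 8 h.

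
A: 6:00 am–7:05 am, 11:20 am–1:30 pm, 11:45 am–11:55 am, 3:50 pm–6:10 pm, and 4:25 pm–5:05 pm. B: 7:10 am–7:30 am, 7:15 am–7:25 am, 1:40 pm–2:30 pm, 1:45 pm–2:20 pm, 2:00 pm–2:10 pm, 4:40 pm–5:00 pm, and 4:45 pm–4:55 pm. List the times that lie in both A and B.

First set merges to 6:00 am–7:05 am, 11:20 am–1:30 pm, 3:50 pm–6:10 pm.
Second set merges to 7:10 am–7:30 am, 1:40 pm–2:30 pm, 4:40 pm–5:00 pm.
6:00 am–7:05 am meets no B interval.
11:20 am–1:30 pm meets no B interval.
3:50 pm–6:10 pm ∩ B → 4:40 pm–5:00 pm.

4:40 pm–5:00 pm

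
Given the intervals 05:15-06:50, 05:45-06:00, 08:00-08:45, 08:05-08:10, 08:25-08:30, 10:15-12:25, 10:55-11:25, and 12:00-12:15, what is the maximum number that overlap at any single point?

At 05:45, 2 of the intervals are simultaneously active.
No point has more.

2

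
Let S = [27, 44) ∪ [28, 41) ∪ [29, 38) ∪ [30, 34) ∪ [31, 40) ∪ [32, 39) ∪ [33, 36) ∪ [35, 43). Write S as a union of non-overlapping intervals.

[27, 44)

[28, 41) overlaps/touches [27, 44) → extend to [27, 44).
[29, 38) overlaps/touches [27, 44) → extend to [27, 44).
[30, 34) overlaps/touches [27, 44) → extend to [27, 44).
[31, 40) overlaps/touches [27, 44) → extend to [27, 44).
[32, 39) overlaps/touches [27, 44) → extend to [27, 44).
[33, 36) overlaps/touches [27, 44) → extend to [27, 44).
[35, 43) overlaps/touches [27, 44) → extend to [27, 44).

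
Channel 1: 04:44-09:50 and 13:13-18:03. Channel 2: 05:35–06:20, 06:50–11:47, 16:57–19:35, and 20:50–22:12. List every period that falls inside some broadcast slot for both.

05:35–06:20, 06:50–09:50, 16:57–18:03

04:44–09:50 overlaps B on 05:35–06:20, 06:50–09:50.
13:13–18:03 overlaps B on 16:57–18:03.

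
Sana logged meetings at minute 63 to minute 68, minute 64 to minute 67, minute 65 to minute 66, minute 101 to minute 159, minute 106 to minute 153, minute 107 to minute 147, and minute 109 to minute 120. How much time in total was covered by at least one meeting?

63 minutes

Merged: minute 63 to minute 68, minute 101 to minute 159.
Lengths: 5 minutes + 58 minutes = 63 minutes.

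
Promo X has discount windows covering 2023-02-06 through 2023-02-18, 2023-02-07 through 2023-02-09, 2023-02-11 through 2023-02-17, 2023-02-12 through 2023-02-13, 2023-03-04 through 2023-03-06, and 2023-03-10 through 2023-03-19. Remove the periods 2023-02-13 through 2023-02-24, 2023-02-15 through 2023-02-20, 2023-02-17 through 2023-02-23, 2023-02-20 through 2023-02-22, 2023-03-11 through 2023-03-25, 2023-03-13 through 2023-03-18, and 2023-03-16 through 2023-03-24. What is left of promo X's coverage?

2023-02-06 through 2023-02-12, 2023-03-04 through 2023-03-06, 2023-03-10 through 2023-03-10

Merge the first list: 2023-02-06 through 2023-02-18, 2023-03-04 through 2023-03-06, 2023-03-10 through 2023-03-19.
Merge the second list: 2023-02-13 through 2023-02-24, 2023-03-11 through 2023-03-25.
2023-02-06 through 2023-02-18 with B removed leaves 2023-02-06 through 2023-02-12.
2023-03-04 through 2023-03-06 is untouched.
2023-03-10 through 2023-03-19 with B removed leaves 2023-03-10 through 2023-03-10.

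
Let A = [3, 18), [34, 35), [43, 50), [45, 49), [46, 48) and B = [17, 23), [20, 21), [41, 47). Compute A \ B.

[3, 17) ∪ [34, 35) ∪ [47, 50)

A, merged: [3, 18), [34, 35), [43, 50).
B, merged: [17, 23), [41, 47).
[3, 18) \ B = [3, 17).
[34, 35): nothing removed.
[43, 50) \ B = [47, 50).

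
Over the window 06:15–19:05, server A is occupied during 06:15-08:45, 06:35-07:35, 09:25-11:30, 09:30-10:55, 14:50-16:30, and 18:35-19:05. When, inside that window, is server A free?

08:45-09:25, 11:30-14:50, 16:30-18:35

Covered (merged): 06:15-08:45, 09:25-11:30, 14:50-16:30, 18:35-19:05.
Complement within 06:15-19:05: 08:45-09:25, 11:30-14:50, 16:30-18:35.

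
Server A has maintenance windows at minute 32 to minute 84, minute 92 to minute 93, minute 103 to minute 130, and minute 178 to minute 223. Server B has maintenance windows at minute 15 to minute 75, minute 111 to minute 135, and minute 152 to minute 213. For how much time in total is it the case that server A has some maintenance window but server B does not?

A \ B = minute 75 to minute 84, minute 92 to minute 93, minute 103 to minute 111, minute 213 to minute 223.
Total: 9 minutes + 1 minute + 8 minutes + 10 minutes = 28 minutes.

28 minutes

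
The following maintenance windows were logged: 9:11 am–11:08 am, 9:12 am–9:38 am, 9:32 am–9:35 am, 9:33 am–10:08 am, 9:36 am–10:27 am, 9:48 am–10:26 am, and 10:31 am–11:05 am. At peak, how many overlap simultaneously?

Walk the sorted start/end points keeping a running depth.
The depth first hits 4 at 9:33 am.

4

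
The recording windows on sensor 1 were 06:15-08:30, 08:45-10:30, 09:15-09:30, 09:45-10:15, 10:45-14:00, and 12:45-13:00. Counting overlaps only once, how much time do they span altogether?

7 h 15 min

Merged: 06:15–08:30, 08:45–10:30, 10:45–14:00.
Lengths: 2 h 15 min + 1 h 45 min + 3 h 15 min = 7 h 15 min.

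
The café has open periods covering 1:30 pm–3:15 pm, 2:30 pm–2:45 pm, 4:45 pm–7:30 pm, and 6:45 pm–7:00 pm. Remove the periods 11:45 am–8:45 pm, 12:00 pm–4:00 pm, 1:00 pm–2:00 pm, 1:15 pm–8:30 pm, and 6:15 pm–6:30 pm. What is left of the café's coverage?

none

A, merged: 1:30 pm–3:15 pm, 4:45 pm–7:30 pm.
B, merged: 11:45 am–8:45 pm.
1:30 pm–3:15 pm lies entirely inside B → drops out.
4:45 pm–7:30 pm lies entirely inside B → drops out.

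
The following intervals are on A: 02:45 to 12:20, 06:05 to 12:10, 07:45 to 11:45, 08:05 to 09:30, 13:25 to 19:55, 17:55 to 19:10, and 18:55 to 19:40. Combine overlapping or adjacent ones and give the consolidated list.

06:05–12:10 overlaps/touches 02:45–12:20 → extend to 02:45–12:20.
07:45–11:45 overlaps/touches 02:45–12:20 → extend to 02:45–12:20.
08:05–09:30 overlaps/touches 02:45–12:20 → extend to 02:45–12:20.
13:25–19:55 is disjoint → start new block.
17:55–19:10 overlaps/touches 13:25–19:55 → extend to 13:25–19:55.
18:55–19:40 overlaps/touches 13:25–19:55 → extend to 13:25–19:55.

02:45–12:20, 13:25–19:55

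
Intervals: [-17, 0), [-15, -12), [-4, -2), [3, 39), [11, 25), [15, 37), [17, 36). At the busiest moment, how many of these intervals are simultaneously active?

Sweep endpoints in order; track running count of active intervals.
Peak of 4 reached at 17.

4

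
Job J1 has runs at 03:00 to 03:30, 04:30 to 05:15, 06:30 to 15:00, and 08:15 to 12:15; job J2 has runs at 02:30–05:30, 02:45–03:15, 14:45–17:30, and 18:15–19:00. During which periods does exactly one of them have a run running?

02:30–03:00, 03:30–04:30, 05:15–05:30, 06:30–14:45, 15:00–17:30, 18:15–19:00

A, merged: 03:00–03:30, 04:30–05:15, 06:30–15:00.
B, merged: 02:30–05:30, 14:45–17:30, 18:15–19:00.
Only in the first: 06:30–14:45.
Only in the second: 02:30–03:00, 03:30–04:30, 05:15–05:30, 15:00–17:30, 18:15–19:00.
Together these are the periods covered by exactly one.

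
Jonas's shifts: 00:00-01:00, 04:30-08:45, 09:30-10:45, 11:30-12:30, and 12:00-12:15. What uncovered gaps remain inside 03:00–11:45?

Covered (merged): 00:00–01:00, 04:30–08:45, 09:30–10:45, 11:30–12:30.
Complement within 03:00–11:45: 03:00–04:30, 08:45–09:30, 10:45–11:30.

03:00–04:30, 08:45–09:30, 10:45–11:30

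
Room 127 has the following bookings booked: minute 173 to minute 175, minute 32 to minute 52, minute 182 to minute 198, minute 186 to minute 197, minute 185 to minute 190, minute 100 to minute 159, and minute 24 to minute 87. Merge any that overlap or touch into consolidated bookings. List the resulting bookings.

Sort by start: minute 24 to minute 87, minute 32 to minute 52, minute 100 to minute 159, minute 173 to minute 175, minute 182 to minute 198, minute 185 to minute 190, minute 186 to minute 197.
minute 32 to minute 52 overlaps/touches minute 24 to minute 87 → extend to minute 24 to minute 87.
minute 100 to minute 159 is disjoint → start new block.
minute 173 to minute 175 is disjoint → start new block.
minute 182 to minute 198 is disjoint → start new block.
minute 185 to minute 190 overlaps/touches minute 182 to minute 198 → extend to minute 182 to minute 198.
minute 186 to minute 197 overlaps/touches minute 182 to minute 198 → extend to minute 182 to minute 198.

minute 24 to minute 87, minute 100 to minute 159, minute 173 to minute 175, minute 182 to minute 198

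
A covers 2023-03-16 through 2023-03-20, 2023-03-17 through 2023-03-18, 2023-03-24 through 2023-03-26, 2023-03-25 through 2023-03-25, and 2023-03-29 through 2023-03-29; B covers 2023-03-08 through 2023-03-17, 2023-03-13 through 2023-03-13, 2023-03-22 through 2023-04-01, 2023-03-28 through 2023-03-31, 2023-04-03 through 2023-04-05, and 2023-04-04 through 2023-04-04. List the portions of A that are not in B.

2023-03-18 through 2023-03-20

First set merges to 2023-03-16 through 2023-03-20, 2023-03-24 through 2023-03-26, 2023-03-29 through 2023-03-29.
Second set merges to 2023-03-08 through 2023-03-17, 2023-03-22 through 2023-04-01, 2023-04-03 through 2023-04-05.
2023-03-16 through 2023-03-20 \ B = 2023-03-18 through 2023-03-20.
2023-03-24 through 2023-03-26: entirely removed.
2023-03-29 through 2023-03-29: entirely removed.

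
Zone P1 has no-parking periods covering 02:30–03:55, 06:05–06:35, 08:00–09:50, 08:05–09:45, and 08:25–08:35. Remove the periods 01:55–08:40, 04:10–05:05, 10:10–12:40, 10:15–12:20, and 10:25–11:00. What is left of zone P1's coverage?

First set merges to 02:30-03:55, 06:05-06:35, 08:00-09:50.
Second set merges to 01:55-08:40, 10:10-12:40.
02:30-03:55: entirely removed.
06:05-06:35: entirely removed.
08:00-09:50 \ B = 08:40-09:50.

08:40-09:50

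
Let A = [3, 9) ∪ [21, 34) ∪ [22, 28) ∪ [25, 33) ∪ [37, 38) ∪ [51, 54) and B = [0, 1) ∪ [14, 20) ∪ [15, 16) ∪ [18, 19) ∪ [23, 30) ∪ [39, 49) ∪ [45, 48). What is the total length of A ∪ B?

40

First set merges to [3, 9), [21, 34), [37, 38), [51, 54).
Second set merges to [0, 1), [14, 20), [23, 30), [39, 49).
A ∪ B = [0, 1), [3, 9), [14, 20), [21, 34), [37, 38), [39, 49), [51, 54).
Total: 1 + 6 + 6 + 13 + 1 + 10 + 3 = 40.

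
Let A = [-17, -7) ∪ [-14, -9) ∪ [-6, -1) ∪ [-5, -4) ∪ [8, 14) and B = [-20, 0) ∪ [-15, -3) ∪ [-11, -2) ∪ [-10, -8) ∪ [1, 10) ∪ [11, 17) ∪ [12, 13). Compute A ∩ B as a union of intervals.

Merge the first list: [-17, -7), [-6, -1), [8, 14).
Merge the second list: [-20, 0), [1, 10), [11, 17).
[-17, -7) meets the second set on [-17, -7).
[-6, -1) meets the second set on [-6, -1).
[8, 14) meets the second set on [8, 10), [11, 14).

[-17, -7) ∪ [-6, -1) ∪ [8, 10) ∪ [11, 14)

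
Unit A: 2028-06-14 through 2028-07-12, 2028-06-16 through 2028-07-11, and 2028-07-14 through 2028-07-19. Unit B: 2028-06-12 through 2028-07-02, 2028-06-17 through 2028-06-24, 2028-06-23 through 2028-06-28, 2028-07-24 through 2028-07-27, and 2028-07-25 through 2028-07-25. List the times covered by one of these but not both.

A, merged: 2028-06-14 through 2028-07-12, 2028-07-14 through 2028-07-19.
B, merged: 2028-06-12 through 2028-07-02, 2028-07-24 through 2028-07-27.
A but not B: 2028-07-03 through 2028-07-12, 2028-07-14 through 2028-07-19.
B but not A: 2028-06-12 through 2028-06-13, 2028-07-24 through 2028-07-27.
Combining gives A △ B.

2028-06-12 through 2028-06-13, 2028-07-03 through 2028-07-12, 2028-07-14 through 2028-07-19, 2028-07-24 through 2028-07-27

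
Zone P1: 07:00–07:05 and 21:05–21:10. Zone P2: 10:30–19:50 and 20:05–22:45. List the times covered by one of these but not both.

07:00-07:05, 10:30-19:50, 20:05-21:05, 21:10-22:45

A but not B: 07:00-07:05.
B but not A: 10:30-19:50, 20:05-21:05, 21:10-22:45.
Combining gives A △ B.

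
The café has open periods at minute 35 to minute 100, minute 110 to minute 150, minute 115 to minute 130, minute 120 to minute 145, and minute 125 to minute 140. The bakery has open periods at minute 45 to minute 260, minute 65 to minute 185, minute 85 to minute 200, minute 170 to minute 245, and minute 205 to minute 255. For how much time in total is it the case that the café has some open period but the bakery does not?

Merge the first list: minute 35 to minute 100, minute 110 to minute 150.
Merge the second list: minute 45 to minute 260.
A \ B = minute 35 to minute 45.
Total: 10 minutes.

10 minutes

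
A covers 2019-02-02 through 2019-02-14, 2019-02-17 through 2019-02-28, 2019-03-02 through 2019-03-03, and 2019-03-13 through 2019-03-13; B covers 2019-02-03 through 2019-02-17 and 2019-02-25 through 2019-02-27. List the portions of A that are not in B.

2019-02-02 through 2019-02-02, 2019-02-18 through 2019-02-24, 2019-02-28 through 2019-02-28, 2019-03-02 through 2019-03-03, 2019-03-13 through 2019-03-13

2019-02-02 through 2019-02-14 \ B = 2019-02-02 through 2019-02-02.
2019-02-17 through 2019-02-28 \ B = 2019-02-18 through 2019-02-24, 2019-02-28 through 2019-02-28.
2019-03-02 through 2019-03-03: nothing removed.
2019-03-13 through 2019-03-13: nothing removed.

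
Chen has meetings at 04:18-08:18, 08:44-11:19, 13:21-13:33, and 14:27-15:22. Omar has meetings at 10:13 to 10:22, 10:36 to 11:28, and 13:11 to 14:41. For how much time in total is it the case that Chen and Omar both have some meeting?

A ∩ B = 10:13–10:22, 10:36–11:19, 13:21–13:33, 14:27–14:41.
Total: 9 min + 43 min + 12 min + 14 min = 1 h 18 min.

1 h 18 min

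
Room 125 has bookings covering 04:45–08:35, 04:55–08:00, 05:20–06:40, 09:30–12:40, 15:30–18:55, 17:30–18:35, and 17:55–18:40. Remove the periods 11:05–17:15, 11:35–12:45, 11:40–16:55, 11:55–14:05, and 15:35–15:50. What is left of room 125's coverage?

04:45-08:35, 09:30-11:05, 17:15-18:55

A, merged: 04:45-08:35, 09:30-12:40, 15:30-18:55.
B, merged: 11:05-17:15.
04:45-08:35 is untouched.
09:30-12:40 with B removed leaves 09:30-11:05.
15:30-18:55 with B removed leaves 17:15-18:55.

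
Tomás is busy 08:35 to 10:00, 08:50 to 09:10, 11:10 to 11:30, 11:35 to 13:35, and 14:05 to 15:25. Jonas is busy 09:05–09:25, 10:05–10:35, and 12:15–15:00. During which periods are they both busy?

Merge the first list: 08:35-10:00, 11:10-11:30, 11:35-13:35, 14:05-15:25.
08:35-10:00 meets the second set on 09:05-09:25.
11:10-11:30: no overlap with the second set.
11:35-13:35 meets the second set on 12:15-13:35.
14:05-15:25 meets the second set on 14:05-15:00.

09:05-09:25, 12:15-13:35, 14:05-15:00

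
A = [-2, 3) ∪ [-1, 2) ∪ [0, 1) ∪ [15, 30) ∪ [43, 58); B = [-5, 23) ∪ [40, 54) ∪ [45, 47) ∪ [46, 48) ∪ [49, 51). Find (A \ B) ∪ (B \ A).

[-5, -2) ∪ [3, 15) ∪ [23, 30) ∪ [40, 43) ∪ [54, 58)

Merge the first list: [-2, 3), [15, 30), [43, 58).
Merge the second list: [-5, 23), [40, 54).
A \ B = [23, 30), [54, 58).
B \ A = [-5, -2), [3, 15), [40, 43).
Union of the two gives the symmetric difference.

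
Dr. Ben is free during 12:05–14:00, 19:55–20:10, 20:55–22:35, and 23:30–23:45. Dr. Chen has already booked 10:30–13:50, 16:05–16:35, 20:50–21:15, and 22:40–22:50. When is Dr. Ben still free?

13:50–14:00, 19:55–20:10, 21:15–22:35, 23:30–23:45

12:05–14:00 \ B = 13:50–14:00.
19:55–20:10: nothing removed.
20:55–22:35 \ B = 21:15–22:35.
23:30–23:45: nothing removed.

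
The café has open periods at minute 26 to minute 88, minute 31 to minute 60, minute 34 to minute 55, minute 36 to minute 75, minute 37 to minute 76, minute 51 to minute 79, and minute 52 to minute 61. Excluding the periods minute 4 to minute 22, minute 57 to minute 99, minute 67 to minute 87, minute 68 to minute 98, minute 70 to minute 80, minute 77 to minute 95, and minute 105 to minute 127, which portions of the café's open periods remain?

A, merged: minute 26 to minute 88.
B, merged: minute 4 to minute 22, minute 57 to minute 99, minute 105 to minute 127.
minute 26 to minute 88 \ B = minute 26 to minute 57.

minute 26 to minute 57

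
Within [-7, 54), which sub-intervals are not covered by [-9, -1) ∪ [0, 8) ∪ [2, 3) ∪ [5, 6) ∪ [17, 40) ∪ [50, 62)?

[-1, 0) ∪ [8, 17) ∪ [40, 50)

The merged coverage is [-9, -1), [0, 8), [17, 40), [50, 62).
Gaps within [-7, 54): [-1, 0), [8, 17), [40, 50).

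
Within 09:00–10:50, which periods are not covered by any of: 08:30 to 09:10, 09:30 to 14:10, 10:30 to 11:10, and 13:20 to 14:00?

09:10–09:30

The merged coverage is 08:30–09:10, 09:30–14:10.
Uncovered inside 09:00–10:50: 09:10–09:30.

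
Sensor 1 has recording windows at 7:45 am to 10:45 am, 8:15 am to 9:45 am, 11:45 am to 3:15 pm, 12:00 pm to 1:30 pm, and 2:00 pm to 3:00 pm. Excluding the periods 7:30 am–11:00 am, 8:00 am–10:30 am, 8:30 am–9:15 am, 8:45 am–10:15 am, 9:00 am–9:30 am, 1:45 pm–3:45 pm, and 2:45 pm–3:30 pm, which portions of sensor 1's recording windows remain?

11:45 am–1:45 pm

A, merged: 7:45 am–10:45 am, 11:45 am–3:15 pm.
B, merged: 7:30 am–11:00 am, 1:45 pm–3:45 pm.
7:45 am–10:45 am: fully covered by B → removed.
11:45 am–3:15 pm minus B → 11:45 am–1:45 pm.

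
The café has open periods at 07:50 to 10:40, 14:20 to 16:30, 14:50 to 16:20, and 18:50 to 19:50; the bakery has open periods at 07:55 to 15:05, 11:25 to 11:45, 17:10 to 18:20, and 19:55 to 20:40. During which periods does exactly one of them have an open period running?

07:50-07:55, 10:40-14:20, 15:05-16:30, 17:10-18:20, 18:50-19:50, 19:55-20:40

First set merges to 07:50-10:40, 14:20-16:30, 18:50-19:50.
Second set merges to 07:55-15:05, 17:10-18:20, 19:55-20:40.
Only in the first: 07:50-07:55, 15:05-16:30, 18:50-19:50.
Only in the second: 10:40-14:20, 17:10-18:20, 19:55-20:40.
Together these are the periods covered by exactly one.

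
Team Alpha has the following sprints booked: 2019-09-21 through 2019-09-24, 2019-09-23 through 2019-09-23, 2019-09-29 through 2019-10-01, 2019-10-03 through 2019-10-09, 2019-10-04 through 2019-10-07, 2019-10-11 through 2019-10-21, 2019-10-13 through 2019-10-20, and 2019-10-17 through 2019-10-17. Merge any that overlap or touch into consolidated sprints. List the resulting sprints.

2019-09-21 through 2019-09-24, 2019-09-29 through 2019-10-01, 2019-10-03 through 2019-10-09, 2019-10-11 through 2019-10-21

2019-09-23 through 2019-09-23 overlaps/touches 2019-09-21 through 2019-09-24 → extend to 2019-09-21 through 2019-09-24.
2019-09-29 through 2019-10-01 is disjoint → start new block.
2019-10-03 through 2019-10-09 is disjoint → start new block.
2019-10-04 through 2019-10-07 overlaps/touches 2019-10-03 through 2019-10-09 → extend to 2019-10-03 through 2019-10-09.
2019-10-11 through 2019-10-21 is disjoint → start new block.
2019-10-13 through 2019-10-20 overlaps/touches 2019-10-11 through 2019-10-21 → extend to 2019-10-11 through 2019-10-21.
2019-10-17 through 2019-10-17 overlaps/touches 2019-10-11 through 2019-10-21 → extend to 2019-10-11 through 2019-10-21.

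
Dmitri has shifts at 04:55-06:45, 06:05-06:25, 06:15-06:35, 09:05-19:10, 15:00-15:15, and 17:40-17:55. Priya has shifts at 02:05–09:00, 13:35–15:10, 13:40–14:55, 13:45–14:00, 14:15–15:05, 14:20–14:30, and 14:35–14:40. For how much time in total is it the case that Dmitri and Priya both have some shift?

3 h 25 min

A, merged: 04:55-06:45, 09:05-19:10.
B, merged: 02:05-09:00, 13:35-15:10.
A ∩ B = 04:55-06:45, 13:35-15:10.
Total: 1 h 50 min + 1 h 35 min = 3 h 25 min.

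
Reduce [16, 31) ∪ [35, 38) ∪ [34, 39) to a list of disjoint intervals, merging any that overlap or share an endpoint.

[16, 31) ∪ [34, 39)

Sort by start: [16, 31), [34, 39), [35, 38).
[34, 39) is disjoint → start new block.
[35, 38) overlaps/touches [34, 39) → extend to [34, 39).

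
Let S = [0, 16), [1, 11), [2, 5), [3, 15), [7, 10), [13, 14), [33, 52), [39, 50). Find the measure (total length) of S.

35

Merged: [0, 16), [33, 52).
Lengths: 16 + 19 = 35.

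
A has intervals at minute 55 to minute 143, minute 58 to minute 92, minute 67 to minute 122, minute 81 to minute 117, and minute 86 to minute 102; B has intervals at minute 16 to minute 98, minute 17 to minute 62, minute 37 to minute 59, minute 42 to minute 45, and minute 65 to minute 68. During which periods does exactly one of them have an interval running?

A, merged: minute 55 to minute 143.
B, merged: minute 16 to minute 98.
A but not B: minute 98 to minute 143.
B but not A: minute 16 to minute 55.
Combining gives A △ B.

minute 16 to minute 55, minute 98 to minute 143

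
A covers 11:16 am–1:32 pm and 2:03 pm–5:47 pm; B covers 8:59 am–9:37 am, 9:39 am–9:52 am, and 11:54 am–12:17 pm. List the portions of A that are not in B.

11:16 am–1:32 pm with B removed leaves 11:16 am–11:54 am, 12:17 pm–1:32 pm.
2:03 pm–5:47 pm is untouched.

11:16 am–11:54 am, 12:17 pm–1:32 pm, 2:03 pm–5:47 pm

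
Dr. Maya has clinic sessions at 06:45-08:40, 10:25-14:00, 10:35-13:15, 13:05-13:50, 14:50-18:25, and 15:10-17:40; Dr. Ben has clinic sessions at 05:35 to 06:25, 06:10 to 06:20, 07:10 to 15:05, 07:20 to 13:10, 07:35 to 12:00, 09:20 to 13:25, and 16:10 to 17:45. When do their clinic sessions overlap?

07:10-08:40, 10:25-14:00, 14:50-15:05, 16:10-17:45

A, merged: 06:45-08:40, 10:25-14:00, 14:50-18:25.
B, merged: 05:35-06:25, 07:10-15:05, 16:10-17:45.
06:45-08:40 overlaps B on 07:10-08:40.
10:25-14:00 overlaps B on 10:25-14:00.
14:50-18:25 overlaps B on 14:50-15:05, 16:10-17:45.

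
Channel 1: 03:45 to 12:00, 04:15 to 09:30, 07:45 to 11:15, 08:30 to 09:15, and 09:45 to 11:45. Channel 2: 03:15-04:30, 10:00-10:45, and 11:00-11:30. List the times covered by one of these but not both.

Merge the first list: 03:45-12:00.
A but not B: 04:30-10:00, 10:45-11:00, 11:30-12:00.
B but not A: 03:15-03:45.
Combining gives A △ B.

03:15-03:45, 04:30-10:00, 10:45-11:00, 11:30-12:00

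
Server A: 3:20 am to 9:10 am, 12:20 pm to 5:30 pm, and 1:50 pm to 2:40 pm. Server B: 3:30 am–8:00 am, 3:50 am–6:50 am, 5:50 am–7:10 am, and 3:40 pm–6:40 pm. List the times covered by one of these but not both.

First set merges to 3:20 am–9:10 am, 12:20 pm–5:30 pm.
Second set merges to 3:30 am–8:00 am, 3:40 pm–6:40 pm.
A but not B: 3:20 am–3:30 am, 8:00 am–9:10 am, 12:20 pm–3:40 pm.
B but not A: 5:30 pm–6:40 pm.
Combining gives A △ B.

3:20 am–3:30 am, 8:00 am–9:10 am, 12:20 pm–3:40 pm, 5:30 pm–6:40 pm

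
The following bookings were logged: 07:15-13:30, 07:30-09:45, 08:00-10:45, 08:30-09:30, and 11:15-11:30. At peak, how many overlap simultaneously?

4

At 08:30, 4 of the intervals are simultaneously active.
No point has more.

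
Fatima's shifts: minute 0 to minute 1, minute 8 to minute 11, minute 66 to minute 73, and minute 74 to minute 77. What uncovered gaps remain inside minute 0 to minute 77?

minute 1 to minute 8, minute 11 to minute 66, minute 73 to minute 74

The merged coverage is minute 0 to minute 1, minute 8 to minute 11, minute 66 to minute 73, minute 74 to minute 77.
Gaps within minute 0 to minute 77: minute 1 to minute 8, minute 11 to minute 66, minute 73 to minute 74.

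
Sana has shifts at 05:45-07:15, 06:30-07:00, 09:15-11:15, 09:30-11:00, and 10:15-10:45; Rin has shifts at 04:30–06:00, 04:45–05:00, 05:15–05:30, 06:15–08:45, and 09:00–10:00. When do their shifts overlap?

05:45–06:00, 06:15–07:15, 09:15–10:00

Merge the first list: 05:45–07:15, 09:15–11:15.
Merge the second list: 04:30–06:00, 06:15–08:45, 09:00–10:00.
05:45–07:15 overlaps B on 05:45–06:00, 06:15–07:15.
09:15–11:15 overlaps B on 09:15–10:00.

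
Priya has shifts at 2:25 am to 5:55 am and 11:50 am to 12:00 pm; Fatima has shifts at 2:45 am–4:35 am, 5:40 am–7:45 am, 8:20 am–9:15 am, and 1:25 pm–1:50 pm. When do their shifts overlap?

2:45 am–4:35 am, 5:40 am–5:55 am

2:25 am–5:55 am meets the second set on 2:45 am–4:35 am, 5:40 am–5:55 am.
11:50 am–12:00 pm: no overlap with the second set.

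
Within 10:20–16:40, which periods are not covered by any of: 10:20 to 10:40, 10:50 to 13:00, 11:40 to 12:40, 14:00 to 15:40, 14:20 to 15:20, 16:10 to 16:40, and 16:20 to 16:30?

10:40-10:50, 13:00-14:00, 15:40-16:10

Covered (merged): 10:20-10:40, 10:50-13:00, 14:00-15:40, 16:10-16:40.
Gaps within 10:20-16:40: 10:40-10:50, 13:00-14:00, 15:40-16:10.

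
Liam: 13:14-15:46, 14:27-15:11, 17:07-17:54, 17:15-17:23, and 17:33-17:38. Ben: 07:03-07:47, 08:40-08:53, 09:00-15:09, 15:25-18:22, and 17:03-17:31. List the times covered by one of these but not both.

07:03-07:47, 08:40-08:53, 09:00-13:14, 15:09-15:25, 15:46-17:07, 17:54-18:22

First set merges to 13:14-15:46, 17:07-17:54.
Second set merges to 07:03-07:47, 08:40-08:53, 09:00-15:09, 15:25-18:22.
A but not B: 15:09-15:25.
B but not A: 07:03-07:47, 08:40-08:53, 09:00-13:14, 15:46-17:07, 17:54-18:22.
Combining gives A △ B.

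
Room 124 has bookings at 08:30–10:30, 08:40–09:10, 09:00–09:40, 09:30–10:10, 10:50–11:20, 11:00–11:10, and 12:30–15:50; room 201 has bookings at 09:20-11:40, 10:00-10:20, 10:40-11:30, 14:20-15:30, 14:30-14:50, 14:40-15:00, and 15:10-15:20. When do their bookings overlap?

09:20-10:30, 10:50-11:20, 14:20-15:30

First set merges to 08:30-10:30, 10:50-11:20, 12:30-15:50.
Second set merges to 09:20-11:40, 14:20-15:30.
08:30-10:30 meets the second set on 09:20-10:30.
10:50-11:20 meets the second set on 10:50-11:20.
12:30-15:50 meets the second set on 14:20-15:30.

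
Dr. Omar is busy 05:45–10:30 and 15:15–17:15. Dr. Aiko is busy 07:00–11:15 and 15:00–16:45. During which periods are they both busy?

07:00–10:30, 15:15–16:45

05:45–10:30 ∩ B → 07:00–10:30.
15:15–17:15 ∩ B → 15:15–16:45.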